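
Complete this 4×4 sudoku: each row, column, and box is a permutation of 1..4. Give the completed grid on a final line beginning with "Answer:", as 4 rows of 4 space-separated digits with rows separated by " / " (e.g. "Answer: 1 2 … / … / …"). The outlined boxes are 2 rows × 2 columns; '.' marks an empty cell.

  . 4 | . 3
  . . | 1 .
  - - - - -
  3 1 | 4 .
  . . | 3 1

Step 1. [r2c1∈{2}] r2c1's peers cover all but 2. So r2c1=2.
Step 2. [r3c4∈{2}] only 2 remains possible at r3c4. So r3c4=2.
Step 3. [r1c3∈{2}] r1c3 has the single candidate 2, so r1c3=2.
Step 4. [r1c1∈{1}] nothing but 1 survives at r1c1, so r1c1=1.
Step 5. [r4c2∈{2}] r4c2's peers cover all but 2, so r4c2=2.
Step 6. [r4c1∈{4}] nothing but 4 survives at r4c1 ⇒ r4c1=4.
Step 7. [r2c2∈{3}] r2c2 has the single candidate 3 ⇒ r2c2=3.
Step 8. [r2c4∈{4}] r2c4 is down to just 4. So r2c4=4.

Answer: 1 4 2 3 / 2 3 1 4 / 3 1 4 2 / 4 2 3 1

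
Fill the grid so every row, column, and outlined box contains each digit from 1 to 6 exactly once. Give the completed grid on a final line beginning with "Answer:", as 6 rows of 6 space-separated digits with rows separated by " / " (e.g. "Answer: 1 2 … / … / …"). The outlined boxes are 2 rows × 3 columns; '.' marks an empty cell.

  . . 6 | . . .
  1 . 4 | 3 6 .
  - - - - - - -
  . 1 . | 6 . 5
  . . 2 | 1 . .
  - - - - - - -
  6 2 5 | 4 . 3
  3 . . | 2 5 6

Step 1. [r4c6∈{4}] nothing but 4 survives at r4c6, so r4c6=4.
Step 2. [r2c2∈{5}] r2c2 is down to just 5. So r2c2=5.
Step 3. [r4c5∈{3}] r4c5 has the single candidate 3, so r4c5=3.
Step 4. [r1c6∈{1,2}] r1c6 is the only open cell in col 6 admitting 1, so r1c6=1.
Step 5. [r1c1∈{2}] r1c1's peers cover all but 2 ⇒ r1c1=2.
Step 6. [r4c2∈{6}] r4c2 is down to just 6. So r4c2=6.
Step 7. [r1c4∈{5}] nothing but 5 survives at r1c4. So r1c4=5.
Step 8. [r2c6∈{2}] only 2 remains possible at r2c6 ⇒ r2c6=2.
Step 9. [r5c5∈{1}] only 1 remains possible at r5c5 ⇒ r5c5=1.
Step 10. [r1c5∈{4}] r1c5 has the single candidate 4. So r1c5=4.
Step 11. [r4c1∈{5}] r4c1 has the single candidate 5, so r4c1=5.
Step 12. [r3c3∈{3}] r3c3's peers cover all but 3, so r3c3=3.
Step 13. [r1c2∈{3}] nothing but 3 survives at r1c2 ⇒ r1c2=3.
Step 14. [r3c5∈{2}] r3c5 has the single candidate 2 ⇒ r3c5=2.
Step 15. [r3c1∈{4}] nothing but 4 survives at r3c1 ⇒ r3c1=4.
Step 16. [r6c3∈{1}] nothing but 1 survives at r6c3. So r6c3=1.
Step 17. [r6c2∈{4}] only 4 remains possible at r6c2. So r6c2=4.

Answer: 2 3 6 5 4 1 / 1 5 4 3 6 2 / 4 1 3 6 2 5 / 5 6 2 1 3 4 / 6 2 5 4 1 3 / 3 4 1 2 5 6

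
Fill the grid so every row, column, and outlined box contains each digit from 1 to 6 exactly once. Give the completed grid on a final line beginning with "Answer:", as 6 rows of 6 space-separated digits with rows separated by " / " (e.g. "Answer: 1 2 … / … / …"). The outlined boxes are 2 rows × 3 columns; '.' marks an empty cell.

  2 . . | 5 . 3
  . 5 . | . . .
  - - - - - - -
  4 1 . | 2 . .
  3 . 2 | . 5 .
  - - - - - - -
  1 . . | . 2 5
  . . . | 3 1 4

Step 1. [r2c1∈{6}] r2c1 has the single candidate 6 ⇒ r2c1=6.
Step 2. [r4c2∈{6}] r4c2's peers cover all but 6. So r4c2=6.
Step 3. [r1c2∈{4}] r1c2 has the single candidate 4 ⇒ r1c2=4.
Step 4. [r5c3∈{3,4,6}] across row 5, 4 lands solely at r5c3. So r5c3=4.
Step 5. [r4c4∈{1,4}] 4 has one home in row 4: r4c4, so r4c4=4.
Step 6. [r2c4∈{1}] r2c4's peers cover all but 1, so r2c4=1.
Step 7. [r6c3∈{5,6}] r6c3 is the only open cell in row 6 admitting 6. So r6c3=6.
Step 8. [r1c5∈{6}] r1c5 has the single candidate 6 ⇒ r1c5=6.
Step 9. [r3c6∈{6}] only 6 remains possible at r3c6, so r3c6=6.
Step 10. [r5c2∈{3}] r5c2 is down to just 3 ⇒ r5c2=3.
Step 11. [r5c4∈{6}] only 6 remains possible at r5c4. So r5c4=6.
Step 12. [r3c5∈{3}] r3c5 is down to just 3 ⇒ r3c5=3.
Step 13. [r3c3∈{5}] only 5 remains possible at r3c3. So r3c3=5.
Step 14. [r2c6∈{2}] nothing but 2 survives at r2c6 ⇒ r2c6=2.
Step 15. [r1c3∈{1}] only 1 remains possible at r1c3, so r1c3=1.
Step 16. [r2c5∈{4}] nothing but 4 survives at r2c5, so r2c5=4.
Step 17. [r6c1∈{5}] nothing but 5 survives at r6c1 ⇒ r6c1=5.
Step 18. [r6c2∈{2}] only 2 remains possible at r6c2. So r6c2=2.
Step 19. [r2c3∈{3}] only 3 remains possible at r2c3 ⇒ r2c3=3.
Step 20. [r4c6∈{1}] r4c6 is down to just 1 ⇒ r4c6=1.

Answer: 2 4 1 5 6 3 / 6 5 3 1 4 2 / 4 1 5 2 3 6 / 3 6 2 4 5 1 / 1 3 4 6 2 5 / 5 2 6 3 1 4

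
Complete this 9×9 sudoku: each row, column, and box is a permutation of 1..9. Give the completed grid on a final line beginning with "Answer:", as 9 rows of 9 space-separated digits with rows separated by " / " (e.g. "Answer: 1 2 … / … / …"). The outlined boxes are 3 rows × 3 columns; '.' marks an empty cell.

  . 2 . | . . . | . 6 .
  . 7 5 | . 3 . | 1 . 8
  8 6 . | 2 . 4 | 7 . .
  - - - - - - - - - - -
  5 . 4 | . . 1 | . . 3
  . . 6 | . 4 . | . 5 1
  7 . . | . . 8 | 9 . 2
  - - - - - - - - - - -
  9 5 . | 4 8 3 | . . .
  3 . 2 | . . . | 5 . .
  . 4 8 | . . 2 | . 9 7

Step 1. [r1c6∈{5,7,9}] col 6 places 5 nowhere but r1c6. So r1c6=5.
Step 2. [r8c2∈{1}] nothing but 1 survives at r8c2, so r8c2=1.
Step 3. [r1c1∈{1,4}] 1 has one home in col 1: r1c1 ⇒ r1c1=1.
Step 4. [r4c7∈{6,8}] box 6 places 6 nowhere but r4c7 ⇒ r4c7=6.
Step 5. [r4c8∈{7,8}] 7 has one home in col 8: r4c8, so r4c8=7.
Step 6. [r4c4∈{9}] r4c4 is down to just 9. So r4c4=9.
Step 7. [r2c6∈{6,9}] in row 2, 9 fits only at r2c6, so r2c6=9.
Step 8. [r8c6∈{6,7}] 6 has one home in col 6: r8c6, so r8c6=6.
Step 9. [r1c7∈{3,4}] 4 has one home in col 7: r1c7 ⇒ r1c7=4.
Step 10. [r8c4∈{7}] only 7 remains possible at r8c4, so r8c4=7.
Step 11. [r6c2∈{3}] r6c2's peers cover all but 3. So r6c2=3.
Step 12. [r9c4∈{1,5}] r9c4 is the only open cell in col 4 admitting 1, so r9c4=1.
Step 13. [r1c3∈{3,9}] in row 1, 3 fits only at r1c3, so r1c3=3.
Step 14. [r6c5∈{5,6}] col 5 places 6 nowhere but r6c5. So r6c5=6.
Step 15. [r7c8∈{1,2}] r7c8 is the only open cell in row 7 admitting 1. So r7c8=1.
Step 16. [r8c9∈{4}] only 4 remains possible at r8c9. So r8c9=4.
Step 17. [r4c2∈{8}] nothing but 8 survives at r4c2, so r4c2=8.
Step 18. [r3c9∈{5,9}] 5 has one home in row 3: r3c9. So r3c9=5.
Step 19. [r1c9∈{9}] r1c9 has the single candidate 9 ⇒ r1c9=9.
Step 20. [r5c4∈{3}] r5c4 has the single candidate 3, so r5c4=3.
Step 21. [r9c7∈{3}] r9c7 has the single candidate 3, so r9c7=3.
Step 22. [r6c3∈{1}] nothing but 1 survives at r6c3, so r6c3=1.
Step 23. [r9c5∈{5}] r9c5 is down to just 5 ⇒ r9c5=5.
Step 24. [r5c7∈{8}] r5c7 is down to just 8 ⇒ r5c7=8.
Step 25. [r3c3∈{9}] only 9 remains possible at r3c3. So r3c3=9.
Step 26. [r4c5∈{2}] nothing but 2 survives at r4c5, so r4c5=2.
Step 27. [r8c8∈{8}] r8c8 is down to just 8. So r8c8=8.
Step 28. [r2c8∈{2}] r2c8 is down to just 2, so r2c8=2.
Step 29. [r7c3∈{7}] nothing but 7 survives at r7c3 ⇒ r7c3=7.
Step 30. [r8c5∈{9}] r8c5's peers cover all but 9 ⇒ r8c5=9.
Step 31. [r3c8∈{3}] only 3 remains possible at r3c8, so r3c8=3.
Step 32. [r6c4∈{5}] r6c4 has the single candidate 5, so r6c4=5.
Step 33. [r6c8∈{4}] r6c8 is down to just 4. So r6c8=4.
Step 34. [r2c1∈{4}] r2c1 is down to just 4 ⇒ r2c1=4.
Step 35. [r7c7∈{2}] r7c7 has the single candidate 2 ⇒ r7c7=2.
Step 36. [r5c2∈{9}] r5c2 has the single candidate 9 ⇒ r5c2=9.
Step 37. [r5c1∈{2}] nothing but 2 survives at r5c1, so r5c1=2.
Step 38. [r3c5∈{1}] r3c5 has the single candidate 1, so r3c5=1.
Step 39. [r7c9∈{6}] r7c9's peers cover all but 6, so r7c9=6.
Step 40. [r1c4∈{8}] r1c4's peers cover all but 8. So r1c4=8.
Step 41. [r9c1∈{6}] r9c1 is down to just 6 ⇒ r9c1=6.
Step 42. [r5c6∈{7}] nothing but 7 survives at r5c6, so r5c6=7.
Step 43. [r2c4∈{6}] only 6 remains possible at r2c4 ⇒ r2c4=6.
Step 44. [r1c5∈{7}] nothing but 7 survives at r1c5 ⇒ r1c5=7.

Answer: 1 2 3 8 7 5 4 6 9 / 4 7 5 6 3 9 1 2 8 / 8 6 9 2 1 4 7 3 5 / 5 8 4 9 2 1 6 7 3 / 2 9 6 3 4 7 8 5 1 / 7 3 1 5 6 8 9 4 2 / 9 5 7 4 8 3 2 1 6 / 3 1 2 7 9 6 5 8 4 / 6 4 8 1 5 2 3 9 7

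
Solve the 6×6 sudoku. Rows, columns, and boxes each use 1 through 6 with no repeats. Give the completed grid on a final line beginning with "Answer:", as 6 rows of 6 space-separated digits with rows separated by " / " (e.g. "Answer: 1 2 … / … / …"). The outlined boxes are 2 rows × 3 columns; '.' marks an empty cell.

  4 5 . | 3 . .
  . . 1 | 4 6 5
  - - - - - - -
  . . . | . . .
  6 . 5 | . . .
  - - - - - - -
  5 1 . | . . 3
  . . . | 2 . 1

Step 1. [r6c2∈{3,4,6}] across col 2, 6 lands solely at r6c2 ⇒ r6c2=6.
Step 2. [r3c1∈{1,2,3}] in col 1, 1 fits only at r3c1, so r3c1=1.
Step 3. [r5c5∈{4}] only 4 remains possible at r5c5. So r5c5=4.
Step 4. [r1c6∈{2}] nothing but 2 survives at r1c6. So r1c6=2.
Step 5. [r3c6∈{4,6}] across col 6, 6 lands solely at r3c6, so r3c6=6.
Step 6. [r2c1∈{2,3}] col 1 places 2 nowhere but r2c1, so r2c1=2.
Step 7. [r6c3∈{3,4}] in row 6, 4 fits only at r6c3, so r6c3=4.
Step 8. [r3c3∈{2,3}] col 3 places 3 nowhere but r3c3, so r3c3=3.
Step 9. [r3c2∈{2,4}] r3c2 is the only open cell in row 3 admitting 4 ⇒ r3c2=4.
Step 10. [r3c5∈{2,5}] in row 3, 2 fits only at r3c5. So r3c5=2.
Step 11. [r1c5∈{1}] nothing but 1 survives at r1c5, so r1c5=1.
Step 12. [r6c5∈{5}] r6c5 is down to just 5, so r6c5=5.
Step 13. [r2c2∈{3}] only 3 remains possible at r2c2. So r2c2=3.
Step 14. [r5c4∈{6}] r5c4 has the single candidate 6, so r5c4=6.
Step 15. [r4c5∈{3}] r4c5 has the single candidate 3, so r4c5=3.
Step 16. [r3c4∈{5}] nothing but 5 survives at r3c4 ⇒ r3c4=5.
Step 17. [r1c3∈{6}] r1c3 has the single candidate 6, so r1c3=6.
Step 18. [r4c2∈{2}] nothing but 2 survives at r4c2. So r4c2=2.
Step 19. [r4c4∈{1}] r4c4 has the single candidate 1 ⇒ r4c4=1.
Step 20. [r6c1∈{3}] r6c1 has the single candidate 3. So r6c1=3.
Step 21. [r5c3∈{2}] nothing but 2 survives at r5c3 ⇒ r5c3=2.
Step 22. [r4c6∈{4}] nothing but 4 survives at r4c6. So r4c6=4.

Answer: 4 5 6 3 1 2 / 2 3 1 4 6 5 / 1 4 3 5 2 6 / 6 2 5 1 3 4 / 5 1 2 6 4 3 / 3 6 4 2 5 1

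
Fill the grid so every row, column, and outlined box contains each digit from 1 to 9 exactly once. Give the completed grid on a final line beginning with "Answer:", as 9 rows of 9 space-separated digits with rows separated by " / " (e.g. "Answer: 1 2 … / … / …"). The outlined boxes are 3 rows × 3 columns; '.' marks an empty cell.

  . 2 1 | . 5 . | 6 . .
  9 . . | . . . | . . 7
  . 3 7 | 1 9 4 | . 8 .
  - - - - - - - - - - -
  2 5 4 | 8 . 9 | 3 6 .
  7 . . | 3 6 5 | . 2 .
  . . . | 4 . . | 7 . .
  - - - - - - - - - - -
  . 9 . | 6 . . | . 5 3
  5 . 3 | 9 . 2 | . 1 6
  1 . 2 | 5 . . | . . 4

Step 1. [r7c3∈{8}] only 8 remains possible at r7c3, so r7c3=8.
Step 2. [r6c8∈{9}] only 9 remains possible at r6c8, so r6c8=9.
Step 3. [r6c6∈{1}] r6c6 is down to just 1, so r6c6=1.
Step 4. [r7c6∈{7}] only 7 remains possible at r7c6. So r7c6=7.
Step 5. [r2c7∈{1,2,4,5}] in row 2, 1 fits only at r2c7, so r2c7=1.
Step 6. [r2c6∈{3,6,8}] 6 has one home in col 6: r2c6, so r2c6=6.
Step 7. [r7c1∈{4}] only 4 remains possible at r7c1 ⇒ r7c1=4.
Step 8. [r8c7∈{8}] r8c7 has the single candidate 8, so r8c7=8.
Step 9. [r1c1∈{8}] only 8 remains possible at r1c1. So r1c1=8.
Step 10. [r2c5∈{2,3,8}] row 2 places 8 nowhere but r2c5. So r2c5=8.
Step 11. [r6c9∈{5,8}] row 6 places 5 nowhere but r6c9 ⇒ r6c9=5.
Step 12. [r9c2∈{6,7}] in row 9, 6 fits only at r9c2. So r9c2=6.
Step 13. [r5c2∈{1,8}] col 2 places 1 nowhere but r5c2 ⇒ r5c2=1.
Step 14. [r1c6∈{3}] only 3 remains possible at r1c6, so r1c6=3.
Step 15. [r2c2∈{4}] r2c2's peers cover all but 4. So r2c2=4.
Step 16. [r3c1∈{6}] r3c1 is down to just 6. So r3c1=6.
Step 17. [r7c7∈{2}] r7c7's peers cover all but 2 ⇒ r7c7=2.
Step 18. [r1c8∈{4}] r1c8 is down to just 4, so r1c8=4.
Step 19. [r6c1∈{3}] r6c1 is down to just 3, so r6c1=3.
Step 20. [r1c4∈{7}] only 7 remains possible at r1c4 ⇒ r1c4=7.
Step 21. [r8c2∈{7}] r8c2's peers cover all but 7 ⇒ r8c2=7.
Step 22. [r6c3∈{6}] r6c3 is down to just 6 ⇒ r6c3=6.
Step 23. [r3c7∈{5}] nothing but 5 survives at r3c7. So r3c7=5.
Step 24. [r5c7∈{4}] r5c7 has the single candidate 4 ⇒ r5c7=4.
Step 25. [r6c5∈{2}] r6c5 has the single candidate 2 ⇒ r6c5=2.
Step 26. [r9c8∈{7}] nothing but 7 survives at r9c8, so r9c8=7.
Step 27. [r9c6∈{8}] r9c6 is down to just 8. So r9c6=8.
Step 28. [r2c4∈{2}] only 2 remains possible at r2c4 ⇒ r2c4=2.
Step 29. [r8c5∈{4}] r8c5 is down to just 4. So r8c5=4.
Step 30. [r5c3∈{9}] r5c3 is down to just 9, so r5c3=9.
Step 31. [r3c9∈{2}] nothing but 2 survives at r3c9 ⇒ r3c9=2.
Step 32. [r2c3∈{5}] nothing but 5 survives at r2c3. So r2c3=5.
Step 33. [r4c5∈{7}] nothing but 7 survives at r4c5 ⇒ r4c5=7.
Step 34. [r9c7∈{9}] only 9 remains possible at r9c7. So r9c7=9.
Step 35. [r2c8∈{3}] r2c8 has the single candidate 3. So r2c8=3.
Step 36. [r6c2∈{8}] r6c2 is down to just 8. So r6c2=8.
Step 37. [r7c5∈{1}] r7c5's peers cover all but 1, so r7c5=1.
Step 38. [r4c9∈{1}] r4c9 has the single candidate 1 ⇒ r4c9=1.
Step 39. [r5c9∈{8}] only 8 remains possible at r5c9, so r5c9=8.
Step 40. [r9c5∈{3}] only 3 remains possible at r9c5 ⇒ r9c5=3.
Step 41. [r1c9∈{9}] only 9 remains possible at r1c9 ⇒ r1c9=9.

Answer: 8 2 1 7 5 3 6 4 9 / 9 4 5 2 8 6 1 3 7 / 6 3 7 1 9 4 5 8 2 / 2 5 4 8 7 9 3 6 1 / 7 1 9 3 6 5 4 2 8 / 3 8 6 4 2 1 7 9 5 / 4 9 8 6 1 7 2 5 3 / 5 7 3 9 4 2 8 1 6 / 1 6 2 5 3 8 9 7 4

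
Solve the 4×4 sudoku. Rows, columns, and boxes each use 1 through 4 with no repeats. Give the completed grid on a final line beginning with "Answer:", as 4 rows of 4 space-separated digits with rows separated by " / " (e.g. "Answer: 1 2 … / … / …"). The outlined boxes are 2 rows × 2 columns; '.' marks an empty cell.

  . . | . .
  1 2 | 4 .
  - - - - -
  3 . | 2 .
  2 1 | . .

Step 1. [r1c2∈{3,4}] across col 2, 3 lands solely at r1c2, so r1c2=3.
Step 2. [r3c4∈{1,4}] in row 3, 1 fits only at r3c4, so r3c4=1.
Step 3. [r2c4∈{3}] r2c4's peers cover all but 3. So r2c4=3.
Step 4. [r3c2∈{4}] only 4 remains possible at r3c2, so r3c2=4.
Step 5. [r1c3∈{1}] only 1 remains possible at r1c3 ⇒ r1c3=1.
Step 6. [r1c1∈{4}] r1c1's peers cover all but 4, so r1c1=4.
Step 7. [r4c4∈{4}] r4c4 is down to just 4 ⇒ r4c4=4.
Step 8. [r1c4∈{2}] r1c4 is down to just 2 ⇒ r1c4=2.
Step 9. [r4c3∈{3}] only 3 remains possible at r4c3, so r4c3=3.

Answer: 4 3 1 2 / 1 2 4 3 / 3 4 2 1 / 2 1 3 4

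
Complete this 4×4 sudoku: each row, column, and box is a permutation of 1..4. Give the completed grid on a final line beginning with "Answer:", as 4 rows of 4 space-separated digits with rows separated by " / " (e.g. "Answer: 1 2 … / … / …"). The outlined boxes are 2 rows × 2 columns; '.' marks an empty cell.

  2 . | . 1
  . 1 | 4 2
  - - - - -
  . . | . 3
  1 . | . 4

Step 1. [r1c2∈{3,4}] r1c2 is the only open cell in row 1 admitting 4 ⇒ r1c2=4.
Step 2. [r4c3∈{2}] r4c3 has the single candidate 2. So r4c3=2.
Step 3. [r3c3∈{1}] r3c3 is down to just 1, so r3c3=1.
Step 4. [r2c1∈{3}] r2c1 has the single candidate 3. So r2c1=3.
Step 5. [r3c1∈{4}] r3c1 is down to just 4, so r3c1=4.
Step 6. [r1c3∈{3}] r1c3's peers cover all but 3, so r1c3=3.
Step 7. [r3c2∈{2}] r3c2 has the single candidate 2 ⇒ r3c2=2.
Step 8. [r4c2∈{3}] r4c2 is down to just 3, so r4c2=3.

Answer: 2 4 3 1 / 3 1 4 2 / 4 2 1 3 / 1 3 2 4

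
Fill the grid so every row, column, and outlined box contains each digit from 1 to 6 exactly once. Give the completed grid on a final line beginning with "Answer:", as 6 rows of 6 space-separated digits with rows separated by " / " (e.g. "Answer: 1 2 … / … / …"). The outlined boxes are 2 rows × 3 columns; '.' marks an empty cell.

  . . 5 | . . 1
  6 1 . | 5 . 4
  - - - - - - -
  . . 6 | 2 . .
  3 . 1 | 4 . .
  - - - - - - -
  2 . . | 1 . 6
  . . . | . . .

Step 1. [r6c4∈{3}] r6c4 is down to just 3. So r6c4=3.
Step 2. [r6c3∈{4}] nothing but 4 survives at r6c3, so r6c3=4.
Step 3. [r4c6∈{5}] r4c6's peers cover all but 5, so r4c6=5.
Step 4. [r2c3∈{2,3}] across col 3, 2 lands solely at r2c3 ⇒ r2c3=2.
Step 5. [r1c2∈{3,4}] across box 1, 3 lands solely at r1c2. So r1c2=3.
Step 6. [r5c2∈{5}] r5c2 has the single candidate 5. So r5c2=5.
Step 7. [r1c5∈{2,6}] in row 1, 2 fits only at r1c5. So r1c5=2.
Step 8. [r3c6∈{3}] r3c6 is down to just 3. So r3c6=3.
Step 9. [r3c2∈{4}] only 4 remains possible at r3c2 ⇒ r3c2=4.
Step 10. [r6c2∈{6}] r6c2's peers cover all but 6, so r6c2=6.
Step 11. [r6c5∈{5}] nothing but 5 survives at r6c5, so r6c5=5.
Step 12. [r2c5∈{3}] only 3 remains possible at r2c5. So r2c5=3.
Step 13. [r6c1∈{1}] r6c1 has the single candidate 1. So r6c1=1.
Step 14. [r1c1∈{4}] r1c1 is down to just 4 ⇒ r1c1=4.
Step 15. [r5c5∈{4}] r5c5 has the single candidate 4 ⇒ r5c5=4.
Step 16. [r4c5∈{6}] nothing but 6 survives at r4c5 ⇒ r4c5=6.
Step 17. [r3c1∈{5}] r3c1's peers cover all but 5. So r3c1=5.
Step 18. [r1c4∈{6}] r1c4 is down to just 6. So r1c4=6.
Step 19. [r3c5∈{1}] r3c5's peers cover all but 1 ⇒ r3c5=1.
Step 20. [r5c3∈{3}] only 3 remains possible at r5c3, so r5c3=3.
Step 21. [r4c2∈{2}] nothing but 2 survives at r4c2. So r4c2=2.
Step 22. [r6c6∈{2}] r6c6 has the single candidate 2 ⇒ r6c6=2.

Answer: 4 3 5 6 2 1 / 6 1 2 5 3 4 / 5 4 6 2 1 3 / 3 2 1 4 6 5 / 2 5 3 1 4 6 / 1 6 4 3 5 2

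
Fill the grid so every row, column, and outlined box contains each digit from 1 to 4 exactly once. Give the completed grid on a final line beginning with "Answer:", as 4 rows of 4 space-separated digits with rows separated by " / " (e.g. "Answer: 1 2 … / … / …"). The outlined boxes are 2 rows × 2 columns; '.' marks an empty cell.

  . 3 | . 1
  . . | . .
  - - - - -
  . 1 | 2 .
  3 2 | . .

Step 1. [r2c2∈{4}] only 4 remains possible at r2c2. So r2c2=4.
Step 2. [r4c4∈{4}] only 4 remains possible at r4c4, so r4c4=4.
Step 3. [r2c4∈{2,3}] col 4 places 2 nowhere but r2c4 ⇒ r2c4=2.
Step 4. [r1c1∈{2}] r1c1 is down to just 2 ⇒ r1c1=2.
Step 5. [r2c1∈{1}] nothing but 1 survives at r2c1. So r2c1=1.
Step 6. [r2c3∈{3}] r2c3 has the single candidate 3 ⇒ r2c3=3.
Step 7. [r4c3∈{1}] r4c3 has the single candidate 1. So r4c3=1.
Step 8. [r1c3∈{4}] r1c3 is down to just 4 ⇒ r1c3=4.
Step 9. [r3c4∈{3}] r3c4's peers cover all but 3. So r3c4=3.
Step 10. [r3c1∈{4}] only 4 remains possible at r3c1, so r3c1=4.

Answer: 2 3 4 1 / 1 4 3 2 / 4 1 2 3 / 3 2 1 4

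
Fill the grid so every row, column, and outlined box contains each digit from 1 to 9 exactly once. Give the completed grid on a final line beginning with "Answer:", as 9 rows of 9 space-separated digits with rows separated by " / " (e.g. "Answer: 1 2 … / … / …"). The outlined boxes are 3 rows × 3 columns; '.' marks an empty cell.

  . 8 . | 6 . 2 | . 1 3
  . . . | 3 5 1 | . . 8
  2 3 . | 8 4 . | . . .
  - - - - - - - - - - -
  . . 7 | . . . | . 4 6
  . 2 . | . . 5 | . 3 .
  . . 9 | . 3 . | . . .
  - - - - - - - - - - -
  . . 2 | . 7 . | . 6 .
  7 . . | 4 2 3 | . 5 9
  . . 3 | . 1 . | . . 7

Step 1. [r1c7∈{4,5,7,9}] row 1 places 7 nowhere but r1c7 ⇒ r1c7=7.
Step 2. [r5c9∈{1}] r5c9 is down to just 1 ⇒ r5c9=1.
Step 3. [r2c7∈{2,4,6,9}] in box 3, 4 fits only at r2c7. So r2c7=4.
Step 4. [r9c6∈{6,8,9}] r9c6 is the only open cell in box 8 admitting 6, so r9c6=6.
Step 5. [r6c9∈{2,5}] across col 9, 2 lands solely at r6c9. So r6c9=2.
Step 6. [r2c3∈{6}] r2c3 has the single candidate 6 ⇒ r2c3=6.
Step 7. [r2c1∈{9}] r2c1 has the single candidate 9 ⇒ r2c1=9.
Step 8. [r7c6∈{8,9}] 8 has one home in box 8: r7c6. So r7c6=8.
Step 9. [r4c6∈{9}] nothing but 9 survives at r4c6. So r4c6=9.
Step 10. [r4c1∈{1,3,5,8}] row 4 places 3 nowhere but r4c1, so r4c1=3.
Step 11. [r6c8∈{7,8}] in col 8, 7 fits only at r6c8 ⇒ r6c8=7.
Step 12. [r9c8∈{2,8}] col 8 places 8 nowhere but r9c8, so r9c8=8.
Step 13. [r6c4∈{1}] r6c4 has the single candidate 1 ⇒ r6c4=1.
Step 14. [r7c1∈{1,4,5}] r7c1 is the only open cell in col 1 admitting 1, so r7c1=1.
Step 15. [r5c5∈{6,8}] r5c5 is the only open cell in col 5 admitting 6 ⇒ r5c5=6.
Step 16. [r6c1∈{4,5,6,8}] 6 has one home in col 1: r6c1, so r6c1=6.
Step 17. [r5c1∈{4,8}] col 1 places 8 nowhere but r5c1 ⇒ r5c1=8.
Step 18. [r5c3∈{4}] nothing but 4 survives at r5c3. So r5c3=4.
Step 19. [r6c2∈{5}] r6c2's peers cover all but 5 ⇒ r6c2=5.
Step 20. [r9c1∈{4,5}] box 7 places 5 nowhere but r9c1, so r9c1=5.
Step 21. [r9c4∈{9}] only 9 remains possible at r9c4 ⇒ r9c4=9.
Step 22. [r4c7∈{5,8}] across row 4, 5 lands solely at r4c7 ⇒ r4c7=5.
Step 23. [r3c9∈{5}] only 5 remains possible at r3c9. So r3c9=5.
Step 24. [r3c8∈{9}] only 9 remains possible at r3c8 ⇒ r3c8=9.
Step 25. [r9c2∈{4}] r9c2 is down to just 4 ⇒ r9c2=4.
Step 26. [r8c7∈{1}] r8c7's peers cover all but 1. So r8c7=1.
Step 27. [r9c7∈{2}] r9c7's peers cover all but 2. So r9c7=2.
Step 28. [r2c2∈{7}] only 7 remains possible at r2c2. So r2c2=7.
Step 29. [r6c6∈{4}] only 4 remains possible at r6c6, so r6c6=4.
Step 30. [r3c6∈{7}] only 7 remains possible at r3c6 ⇒ r3c6=7.
Step 31. [r3c7∈{6}] only 6 remains possible at r3c7, so r3c7=6.
Step 32. [r5c7∈{9}] r5c7's peers cover all but 9. So r5c7=9.
Step 33. [r1c5∈{9}] r1c5 is down to just 9. So r1c5=9.
Step 34. [r7c4∈{5}] r7c4 has the single candidate 5. So r7c4=5.
Step 35. [r1c3∈{5}] nothing but 5 survives at r1c3. So r1c3=5.
Step 36. [r4c5∈{8}] r4c5 is down to just 8 ⇒ r4c5=8.
Step 37. [r7c2∈{9}] only 9 remains possible at r7c2 ⇒ r7c2=9.
Step 38. [r5c4∈{7}] r5c4 has the single candidate 7. So r5c4=7.
Step 39. [r8c2∈{6}] nothing but 6 survives at r8c2, so r8c2=6.
Step 40. [r4c4∈{2}] r4c4 has the single candidate 2 ⇒ r4c4=2.
Step 41. [r8c3∈{8}] r8c3 has the single candidate 8 ⇒ r8c3=8.
Step 42. [r1c1∈{4}] r1c1 has the single candidate 4, so r1c1=4.
Step 43. [r6c7∈{8}] r6c7 is down to just 8 ⇒ r6c7=8.
Step 44. [r7c9∈{4}] r7c9 is down to just 4. So r7c9=4.
Step 45. [r3c3∈{1}] nothing but 1 survives at r3c3, so r3c3=1.
Step 46. [r7c7∈{3}] nothing but 3 survives at r7c7 ⇒ r7c7=3.
Step 47. [r2c8∈{2}] r2c8 has the single candidate 2 ⇒ r2c8=2.
Step 48. [r4c2∈{1}] only 1 remains possible at r4c2 ⇒ r4c2=1.

Answer: 4 8 5 6 9 2 7 1 3 / 9 7 6 3 5 1 4 2 8 / 2 3 1 8 4 7 6 9 5 / 3 1 7 2 8 9 5 4 6 / 8 2 4 7 6 5 9 3 1 / 6 5 9 1 3 4 8 7 2 / 1 9 2 5 7 8 3 6 4 / 7 6 8 4 2 3 1 5 9 / 5 4 3 9 1 6 2 8 7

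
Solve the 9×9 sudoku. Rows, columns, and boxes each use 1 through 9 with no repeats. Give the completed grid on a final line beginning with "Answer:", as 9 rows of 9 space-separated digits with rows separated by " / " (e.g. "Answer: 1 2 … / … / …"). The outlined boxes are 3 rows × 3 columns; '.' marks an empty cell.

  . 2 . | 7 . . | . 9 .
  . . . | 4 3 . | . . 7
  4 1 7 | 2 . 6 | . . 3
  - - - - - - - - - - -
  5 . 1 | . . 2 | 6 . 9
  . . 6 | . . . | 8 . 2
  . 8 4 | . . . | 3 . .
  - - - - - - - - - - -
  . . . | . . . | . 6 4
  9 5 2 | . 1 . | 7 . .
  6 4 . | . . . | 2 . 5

Step 1. [r3c5∈{5,8,9}] 9 has one home in row 3: r3c5. So r3c5=9.
Step 2. [r9c8∈{1,3,8}] 1 has one home in row 9: r9c8 ⇒ r9c8=1.
Step 3. [r2c1∈{8}] r2c1 is down to just 8, so r2c1=8.
Step 4. [r5c2∈{3,7,9}] 9 has one home in box 4: r5c2 ⇒ r5c2=9.
Step 5. [r3c7∈{5}] r3c7 has the single candidate 5, so r3c7=5.
Step 6. [r8c9∈{8}] r8c9 has the single candidate 8 ⇒ r8c9=8.
Step 7. [r2c7∈{1}] r2c7 has the single candidate 1. So r2c7=1.
Step 8. [r2c6∈{5}] r2c6 has the single candidate 5. So r2c6=5.
Step 9. [r1c5∈{8}] r1c5 is down to just 8, so r1c5=8.
Step 10. [r9c5∈{7}] r9c5 has the single candidate 7, so r9c5=7.
Step 11. [r1c1∈{3}] r1c1 has the single candidate 3, so r1c1=3.
Step 12. [r5c1∈{7}] r5c1 has the single candidate 7. So r5c1=7.
Step 13. [r4c5∈{4}] r4c5's peers cover all but 4. So r4c5=4.
Step 14. [r5c5∈{5}] r5c5 has the single candidate 5. So r5c5=5.
Step 15. [r6c6∈{1,7,9}] across col 6, 7 lands solely at r6c6, so r6c6=7.
Step 16. [r6c4∈{1,6,9}] in row 6, 9 fits only at r6c4. So r6c4=9.
Step 17. [r9c6∈{3,8,9}] in row 9, 9 fits only at r9c6. So r9c6=9.
Step 18. [r7c6∈{3,8}] in col 6, 8 fits only at r7c6. So r7c6=8.
Step 19. [r9c4∈{3}] only 3 remains possible at r9c4, so r9c4=3.
Step 20. [r5c6∈{1,3}] across row 5, 3 lands solely at r5c6, so r5c6=3.
Step 21. [r7c3∈{3}] only 3 remains possible at r7c3. So r7c3=3.
Step 22. [r2c2∈{6}] only 6 remains possible at r2c2. So r2c2=6.
Step 23. [r6c1∈{2}] r6c1's peers cover all but 2. So r6c1=2.
Step 24. [r7c1∈{1}] nothing but 1 survives at r7c1. So r7c1=1.
Step 25. [r1c3∈{5}] only 5 remains possible at r1c3 ⇒ r1c3=5.
Step 26. [r7c2∈{7}] only 7 remains possible at r7c2. So r7c2=7.
Step 27. [r6c8∈{5}] r6c8's peers cover all but 5. So r6c8=5.
Step 28. [r2c3∈{9}] nothing but 9 survives at r2c3 ⇒ r2c3=9.
Step 29. [r1c7∈{4}] only 4 remains possible at r1c7. So r1c7=4.
Step 30. [r4c2∈{3}] only 3 remains possible at r4c2 ⇒ r4c2=3.
Step 31. [r4c8∈{7}] r4c8 has the single candidate 7. So r4c8=7.
Step 32. [r8c6∈{4}] r8c6's peers cover all but 4, so r8c6=4.
Step 33. [r7c7∈{9}] r7c7 is down to just 9. So r7c7=9.
Step 34. [r7c5∈{2}] r7c5 has the single candidate 2 ⇒ r7c5=2.
Step 35. [r6c9∈{1}] only 1 remains possible at r6c9. So r6c9=1.
Step 36. [r1c6∈{1}] r1c6 has the single candidate 1. So r1c6=1.
Step 37. [r8c4∈{6}] r8c4 has the single candidate 6 ⇒ r8c4=6.
Step 38. [r9c3∈{8}] only 8 remains possible at r9c3 ⇒ r9c3=8.
Step 39. [r6c5∈{6}] r6c5 has the single candidate 6 ⇒ r6c5=6.
Step 40. [r8c8∈{3}] r8c8's peers cover all but 3 ⇒ r8c8=3.
Step 41. [r3c8∈{8}] only 8 remains possible at r3c8, so r3c8=8.
Step 42. [r5c4∈{1}] only 1 remains possible at r5c4 ⇒ r5c4=1.
Step 43. [r4c4∈{8}] r4c4 is down to just 8 ⇒ r4c4=8.
Step 44. [r1c9∈{6}] nothing but 6 survives at r1c9, so r1c9=6.
Step 45. [r7c4∈{5}] only 5 remains possible at r7c4 ⇒ r7c4=5.
Step 46. [r5c8∈{4}] r5c8 is down to just 4, so r5c8=4.
Step 47. [r2c8∈{2}] nothing but 2 survives at r2c8 ⇒ r2c8=2.

Answer: 3 2 5 7 8 1 4 9 6 / 8 6 9 4 3 5 1 2 7 / 4 1 7 2 9 6 5 8 3 / 5 3 1 8 4 2 6 7 9 / 7 9 6 1 5 3 8 4 2 / 2 8 4 9 6 7 3 5 1 / 1 7 3 5 2 8 9 6 4 / 9 5 2 6 1 4 7 3 8 / 6 4 8 3 7 9 2 1 5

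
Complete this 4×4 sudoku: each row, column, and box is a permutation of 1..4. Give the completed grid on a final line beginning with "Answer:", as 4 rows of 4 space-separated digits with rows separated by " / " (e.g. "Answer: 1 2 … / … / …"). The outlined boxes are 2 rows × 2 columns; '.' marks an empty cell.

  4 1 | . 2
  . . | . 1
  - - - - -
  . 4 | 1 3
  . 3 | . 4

Step 1. [r3c1∈{2}] nothing but 2 survives at r3c1, so r3c1=2.
Step 2. [r2c3∈{3,4}] in row 2, 4 fits only at r2c3, so r2c3=4.
Step 3. [r2c1∈{3}] nothing but 3 survives at r2c1. So r2c1=3.
Step 4. [r1c3∈{3}] nothing but 3 survives at r1c3, so r1c3=3.
Step 5. [r4c3∈{2}] nothing but 2 survives at r4c3 ⇒ r4c3=2.
Step 6. [r4c1∈{1}] r4c1's peers cover all but 1 ⇒ r4c1=1.
Step 7. [r2c2∈{2}] only 2 remains possible at r2c2 ⇒ r2c2=2.

Answer: 4 1 3 2 / 3 2 4 1 / 2 4 1 3 / 1 3 2 4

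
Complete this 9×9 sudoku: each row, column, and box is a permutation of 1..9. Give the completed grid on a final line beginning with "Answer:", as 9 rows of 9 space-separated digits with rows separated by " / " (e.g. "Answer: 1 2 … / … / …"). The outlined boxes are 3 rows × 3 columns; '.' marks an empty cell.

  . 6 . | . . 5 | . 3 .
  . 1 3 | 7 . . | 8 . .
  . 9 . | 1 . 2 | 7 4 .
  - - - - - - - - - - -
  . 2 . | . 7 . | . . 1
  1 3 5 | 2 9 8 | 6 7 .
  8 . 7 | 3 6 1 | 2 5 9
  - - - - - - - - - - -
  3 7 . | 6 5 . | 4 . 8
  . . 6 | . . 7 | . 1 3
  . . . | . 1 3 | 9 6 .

Step 1. [r2c5∈{4}] only 4 remains possible at r2c5. So r2c5=4.
Step 2. [r1c9∈{2}] only 2 remains possible at r1c9. So r1c9=2.
Step 3. [r3c1∈{5}] r3c1 is down to just 5. So r3c1=5.
Step 4. [r1c5∈{8}] r1c5 is down to just 8 ⇒ r1c5=8.
Step 5. [r6c2∈{4}] only 4 remains possible at r6c2 ⇒ r6c2=4.
Step 6. [r7c6∈{9}] r7c6 is down to just 9 ⇒ r7c6=9.
Step 7. [r8c1∈{2,4,9}] r8c1 is the only open cell in row 8 admitting 9 ⇒ r8c1=9.
Step 8. [r8c4∈{4,8}] r8c4 is the only open cell in row 8 admitting 4. So r8c4=4.
Step 9. [r8c2∈{5,8}] in row 8, 8 fits only at r8c2. So r8c2=8.
Step 10. [r2c9∈{5,6}] 5 has one home in row 2: r2c9 ⇒ r2c9=5.
Step 11. [r1c3∈{4}] r1c3 is down to just 4. So r1c3=4.
Step 12. [r9c3∈{2}] only 2 remains possible at r9c3 ⇒ r9c3=2.
Step 13. [r8c7∈{5}] r8c7's peers cover all but 5, so r8c7=5.
Step 14. [r9c1∈{4}] r9c1 is down to just 4, so r9c1=4.
Step 15. [r7c3∈{1}] r7c3 is down to just 1 ⇒ r7c3=1.
Step 16. [r1c4∈{9}] r1c4's peers cover all but 9, so r1c4=9.
Step 17. [r2c6∈{6}] r2c6's peers cover all but 6, so r2c6=6.
Step 18. [r4c6∈{4}] r4c6 has the single candidate 4, so r4c6=4.
Step 19. [r2c1∈{2}] r2c1 has the single candidate 2, so r2c1=2.
Step 20. [r4c8∈{8}] r4c8's peers cover all but 8 ⇒ r4c8=8.
Step 21. [r3c3∈{8}] r3c3 has the single candidate 8, so r3c3=8.
Step 22. [r9c4∈{8}] nothing but 8 survives at r9c4 ⇒ r9c4=8.
Step 23. [r4c3∈{9}] r4c3 has the single candidate 9, so r4c3=9.
Step 24. [r8c5∈{2}] r8c5 has the single candidate 2. So r8c5=2.
Step 25. [r1c1∈{7}] nothing but 7 survives at r1c1. So r1c1=7.
Step 26. [r5c9∈{4}] only 4 remains possible at r5c9 ⇒ r5c9=4.
Step 27. [r4c4∈{5}] r4c4 has the single candidate 5, so r4c4=5.
Step 28. [r3c5∈{3}] only 3 remains possible at r3c5 ⇒ r3c5=3.
Step 29. [r4c7∈{3}] nothing but 3 survives at r4c7, so r4c7=3.
Step 30. [r4c1∈{6}] r4c1 is down to just 6. So r4c1=6.
Step 31. [r9c2∈{5}] r9c2's peers cover all but 5, so r9c2=5.
Step 32. [r9c9∈{7}] r9c9 has the single candidate 7, so r9c9=7.
Step 33. [r1c7∈{1}] only 1 remains possible at r1c7. So r1c7=1.
Step 34. [r2c8∈{9}] only 9 remains possible at r2c8, so r2c8=9.
Step 35. [r3c9∈{6}] nothing but 6 survives at r3c9. So r3c9=6.
Step 36. [r7c8∈{2}] nothing but 2 survives at r7c8 ⇒ r7c8=2.

Answer: 7 6 4 9 8 5 1 3 2 / 2 1 3 7 4 6 8 9 5 / 5 9 8 1 3 2 7 4 6 / 6 2 9 5 7 4 3 8 1 / 1 3 5 2 9 8 6 7 4 / 8 4 7 3 6 1 2 5 9 / 3 7 1 6 5 9 4 2 8 / 9 8 6 4 2 7 5 1 3 / 4 5 2 8 1 3 9 6 7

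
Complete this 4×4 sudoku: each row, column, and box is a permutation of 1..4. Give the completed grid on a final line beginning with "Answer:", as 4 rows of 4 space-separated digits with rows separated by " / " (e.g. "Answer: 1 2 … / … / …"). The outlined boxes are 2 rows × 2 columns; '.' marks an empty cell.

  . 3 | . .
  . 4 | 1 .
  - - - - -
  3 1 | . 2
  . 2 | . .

Step 1. [r3c3∈{4}] r3c3 has the single candidate 4. So r3c3=4.
Step 2. [r4c3∈{3}] r4c3 has the single candidate 3 ⇒ r4c3=3.
Step 3. [r2c1∈{2}] nothing but 2 survives at r2c1 ⇒ r2c1=2.
Step 4. [r1c1∈{1}] only 1 remains possible at r1c1, so r1c1=1.
Step 5. [r4c4∈{1}] only 1 remains possible at r4c4 ⇒ r4c4=1.
Step 6. [r1c4∈{4}] nothing but 4 survives at r1c4, so r1c4=4.
Step 7. [r1c3∈{2}] nothing but 2 survives at r1c3. So r1c3=2.
Step 8. [r4c1∈{4}] only 4 remains possible at r4c1, so r4c1=4.
Step 9. [r2c4∈{3}] only 3 remains possible at r2c4 ⇒ r2c4=3.

Answer: 1 3 2 4 / 2 4 1 3 / 3 1 4 2 / 4 2 3 1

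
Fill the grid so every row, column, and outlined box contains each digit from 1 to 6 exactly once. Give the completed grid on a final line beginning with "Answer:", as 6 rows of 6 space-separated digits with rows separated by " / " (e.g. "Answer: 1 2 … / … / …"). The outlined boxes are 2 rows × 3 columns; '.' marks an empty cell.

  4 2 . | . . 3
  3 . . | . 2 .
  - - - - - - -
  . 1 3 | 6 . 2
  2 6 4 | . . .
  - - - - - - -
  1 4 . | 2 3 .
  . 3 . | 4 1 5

Step 1. [r2c2∈{5}] nothing but 5 survives at r2c2 ⇒ r2c2=5.
Step 2. [r2c4∈{1}] r2c4 is down to just 1, so r2c4=1.
Step 3. [r2c3∈{6}] nothing but 6 survives at r2c3, so r2c3=6.
Step 4. [r4c5∈{5}] r4c5 has the single candidate 5, so r4c5=5.
Step 5. [r4c6∈{1}] only 1 remains possible at r4c6 ⇒ r4c6=1.
Step 6. [r1c5∈{6}] r1c5 is down to just 6 ⇒ r1c5=6.
Step 7. [r3c5∈{4}] nothing but 4 survives at r3c5, so r3c5=4.
Step 8. [r6c3∈{2}] only 2 remains possible at r6c3. So r6c3=2.
Step 9. [r5c3∈{5}] nothing but 5 survives at r5c3. So r5c3=5.
Step 10. [r3c1∈{5}] r3c1's peers cover all but 5. So r3c1=5.
Step 11. [r5c6∈{6}] r5c6's peers cover all but 6. So r5c6=6.
Step 12. [r6c1∈{6}] nothing but 6 survives at r6c1, so r6c1=6.
Step 13. [r2c6∈{4}] only 4 remains possible at r2c6. So r2c6=4.
Step 14. [r1c3∈{1}] r1c3 has the single candidate 1. So r1c3=1.
Step 15. [r1c4∈{5}] r1c4 has the single candidate 5, so r1c4=5.
Step 16. [r4c4∈{3}] r4c4's peers cover all but 3, so r4c4=3.

Answer: 4 2 1 5 6 3 / 3 5 6 1 2 4 / 5 1 3 6 4 2 / 2 6 4 3 5 1 / 1 4 5 2 3 6 / 6 3 2 4 1 5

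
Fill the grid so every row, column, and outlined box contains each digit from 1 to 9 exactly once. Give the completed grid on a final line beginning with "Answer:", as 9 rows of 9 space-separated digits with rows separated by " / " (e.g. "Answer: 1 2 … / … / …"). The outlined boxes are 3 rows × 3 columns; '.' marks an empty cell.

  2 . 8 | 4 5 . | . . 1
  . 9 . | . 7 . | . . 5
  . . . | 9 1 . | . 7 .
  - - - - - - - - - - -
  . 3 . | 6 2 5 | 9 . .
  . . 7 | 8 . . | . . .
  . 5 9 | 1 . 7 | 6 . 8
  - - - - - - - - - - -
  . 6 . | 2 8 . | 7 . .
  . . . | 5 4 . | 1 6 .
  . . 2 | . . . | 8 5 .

Step 1. [r6c1∈{4}] nothing but 4 survives at r6c1, so r6c1=4.
Step 2. [r2c4∈{3}] only 3 remains possible at r2c4. So r2c4=3.
Step 3. [r8c3∈{3}] r8c3 has the single candidate 3. So r8c3=3.
Step 4. [r8c6∈{9}] r8c6 has the single candidate 9 ⇒ r8c6=9.
Step 5. [r3c9∈{2,3,4,6}] r3c9 is the only open cell in col 9 admitting 6 ⇒ r3c9=6.
Step 6. [r4c3∈{1}] nothing but 1 survives at r4c3, so r4c3=1.
Step 7. [r4c8∈{4}] r4c8 is down to just 4, so r4c8=4.
Step 8. [r9c2∈{1,4,7}] across col 2, 1 lands solely at r9c2. So r9c2=1.
Step 9. [r6c8∈{2,3}] 2 has one home in row 6: r6c8 ⇒ r6c8=2.
Step 10. [r5c9∈{3}] r5c9 is down to just 3, so r5c9=3.
Step 11. [r7c3∈{4,5}] box 7 places 4 nowhere but r7c3. So r7c3=4.
Step 12. [r7c9∈{9}] r7c9's peers cover all but 9 ⇒ r7c9=9.
Step 13. [r2c3∈{6}] r2c3 has the single candidate 6. So r2c3=6.
Step 14. [r7c8∈{3}] r7c8 is down to just 3, so r7c8=3.
Step 15. [r9c6∈{3,6}] r9c6 is the only open cell in col 6 admitting 3, so r9c6=3.
Step 16. [r3c1∈{3,5}] in col 1, 3 fits only at r3c1 ⇒ r3c1=3.
Step 17. [r2c7∈{2,4}] 4 has one home in row 2: r2c7 ⇒ r2c7=4.
Step 18. [r8c2∈{7,8}] 8 has one home in col 2: r8c2, so r8c2=8.
Step 19. [r3c6∈{2,8}] in row 3, 8 fits only at r3c6. So r3c6=8.
Step 20. [r8c1∈{7}] r8c1's peers cover all but 7 ⇒ r8c1=7.
Step 21. [r5c8∈{1}] only 1 remains possible at r5c8. So r5c8=1.
Step 22. [r7c1∈{5}] only 5 remains possible at r7c1, so r7c1=5.
Step 23. [r5c7∈{5}] only 5 remains possible at r5c7 ⇒ r5c7=5.
Step 24. [r8c9∈{2}] r8c9's peers cover all but 2. So r8c9=2.
Step 25. [r9c1∈{9}] r9c1 is down to just 9. So r9c1=9.
Step 26. [r2c1∈{1}] only 1 remains possible at r2c1, so r2c1=1.
Step 27. [r1c7∈{3}] nothing but 3 survives at r1c7, so r1c7=3.
Step 28. [r2c6∈{2}] only 2 remains possible at r2c6, so r2c6=2.
Step 29. [r1c6∈{6}] r1c6 has the single candidate 6. So r1c6=6.
Step 30. [r9c9∈{4}] nothing but 4 survives at r9c9 ⇒ r9c9=4.
Step 31. [r7c6∈{1}] r7c6 has the single candidate 1, so r7c6=1.
Step 32. [r5c6∈{4}] r5c6's peers cover all but 4, so r5c6=4.
Step 33. [r4c1∈{8}] r4c1's peers cover all but 8 ⇒ r4c1=8.
Step 34. [r5c5∈{9}] only 9 remains possible at r5c5, so r5c5=9.
Step 35. [r4c9∈{7}] only 7 remains possible at r4c9 ⇒ r4c9=7.
Step 36. [r1c8∈{9}] nothing but 9 survives at r1c8, so r1c8=9.
Step 37. [r9c5∈{6}] r9c5's peers cover all but 6. So r9c5=6.
Step 38. [r5c1∈{6}] r5c1's peers cover all but 6 ⇒ r5c1=6.
Step 39. [r3c2∈{4}] r3c2 has the single candidate 4. So r3c2=4.
Step 40. [r3c7∈{2}] r3c7's peers cover all but 2, so r3c7=2.
Step 41. [r5c2∈{2}] r5c2 has the single candidate 2 ⇒ r5c2=2.
Step 42. [r2c8∈{8}] r2c8's peers cover all but 8 ⇒ r2c8=8.
Step 43. [r6c5∈{3}] r6c5 is down to just 3. So r6c5=3.
Step 44. [r1c2∈{7}] r1c2 has the single candidate 7, so r1c2=7.
Step 45. [r9c4∈{7}] r9c4 is down to just 7 ⇒ r9c4=7.
Step 46. [r3c3∈{5}] r3c3 is down to just 5, so r3c3=5.

Answer: 2 7 8 4 5 6 3 9 1 / 1 9 6 3 7 2 4 8 5 / 3 4 5 9 1 8 2 7 6 / 8 3 1 6 2 5 9 4 7 / 6 2 7 8 9 4 5 1 3 / 4 5 9 1 3 7 6 2 8 / 5 6 4 2 8 1 7 3 9 / 7 8 3 5 4 9 1 6 2 / 9 1 2 7 6 3 8 5 4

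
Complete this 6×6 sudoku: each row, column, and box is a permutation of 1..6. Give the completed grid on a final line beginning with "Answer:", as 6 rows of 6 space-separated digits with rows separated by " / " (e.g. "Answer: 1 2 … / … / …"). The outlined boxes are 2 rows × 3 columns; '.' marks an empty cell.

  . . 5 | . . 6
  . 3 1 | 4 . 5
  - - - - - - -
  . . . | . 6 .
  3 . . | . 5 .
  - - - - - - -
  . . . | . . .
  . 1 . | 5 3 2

Step 1. [r3c1∈{1,2,4,5}] col 1 places 1 nowhere but r3c1, so r3c1=1.
Step 2. [r5c5∈{1,4}] across col 5, 4 lands solely at r5c5 ⇒ r5c5=4.
Step 3. [r5c4∈{1,6}] col 4 places 6 nowhere but r5c4, so r5c4=6.
Step 4. [r4c2∈{2,4,6}] r4c2 is the only open cell in col 2 admitting 6 ⇒ r4c2=6.
Step 5. [r2c5∈{2}] nothing but 2 survives at r2c5 ⇒ r2c5=2.
Step 6. [r3c2∈{2,4,5}] in row 3, 5 fits only at r3c2. So r3c2=5.
Step 7. [r5c2∈{2}] r5c2 has the single candidate 2 ⇒ r5c2=2.
Step 8. [r6c3∈{4,6}] r6c3 is the only open cell in col 3 admitting 6. So r6c3=6.
Step 9. [r3c6∈{3,4}] col 6 places 3 nowhere but r3c6. So r3c6=3.
Step 10. [r3c3∈{2,4}] across row 3, 4 lands solely at r3c3 ⇒ r3c3=4.
Step 11. [r1c5∈{1}] only 1 remains possible at r1c5, so r1c5=1.
Step 12. [r4c4∈{1,2}] r4c4 is the only open cell in col 4 admitting 1, so r4c4=1.
Step 13. [r6c1∈{4}] only 4 remains possible at r6c1. So r6c1=4.
Step 14. [r4c6∈{4}] r4c6's peers cover all but 4. So r4c6=4.
Step 15. [r5c1∈{5}] r5c1 has the single candidate 5. So r5c1=5.
Step 16. [r1c2∈{4}] r1c2 has the single candidate 4 ⇒ r1c2=4.
Step 17. [r3c4∈{2}] r3c4 has the single candidate 2. So r3c4=2.
Step 18. [r1c1∈{2}] only 2 remains possible at r1c1 ⇒ r1c1=2.
Step 19. [r5c3∈{3}] r5c3's peers cover all but 3 ⇒ r5c3=3.
Step 20. [r4c3∈{2}] r4c3 has the single candidate 2. So r4c3=2.
Step 21. [r2c1∈{6}] r2c1 is down to just 6, so r2c1=6.
Step 22. [r5c6∈{1}] nothing but 1 survives at r5c6, so r5c6=1.
Step 23. [r1c4∈{3}] r1c4 is down to just 3, so r1c4=3.

Answer: 2 4 5 3 1 6 / 6 3 1 4 2 5 / 1 5 4 2 6 3 / 3 6 2 1 5 4 / 5 2 3 6 4 1 / 4 1 6 5 3 2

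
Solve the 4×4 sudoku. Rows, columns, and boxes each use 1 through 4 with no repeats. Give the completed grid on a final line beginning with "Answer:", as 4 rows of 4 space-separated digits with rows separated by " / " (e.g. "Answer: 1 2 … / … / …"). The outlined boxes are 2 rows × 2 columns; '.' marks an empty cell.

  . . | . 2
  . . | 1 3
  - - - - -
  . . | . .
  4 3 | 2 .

Step 1. [r2c2∈{2,4}] across row 2, 4 lands solely at r2c2, so r2c2=4.
Step 2. [r1c2∈{1}] nothing but 1 survives at r1c2 ⇒ r1c2=1.
Step 3. [r3c4∈{1,4}] r3c4 is the only open cell in col 4 admitting 4 ⇒ r3c4=4.
Step 4. [r2c1∈{2}] nothing but 2 survives at r2c1. So r2c1=2.
Step 5. [r1c1∈{3}] r1c1 has the single candidate 3 ⇒ r1c1=3.
Step 6. [r1c3∈{4}] r1c3's peers cover all but 4 ⇒ r1c3=4.
Step 7. [r3c3∈{3}] r3c3's peers cover all but 3 ⇒ r3c3=3.
Step 8. [r3c1∈{1}] r3c1's peers cover all but 1 ⇒ r3c1=1.
Step 9. [r4c4∈{1}] r4c4 is down to just 1, so r4c4=1.
Step 10. [r3c2∈{2}] only 2 remains possible at r3c2, so r3c2=2.

Answer: 3 1 4 2 / 2 4 1 3 / 1 2 3 4 / 4 3 2 1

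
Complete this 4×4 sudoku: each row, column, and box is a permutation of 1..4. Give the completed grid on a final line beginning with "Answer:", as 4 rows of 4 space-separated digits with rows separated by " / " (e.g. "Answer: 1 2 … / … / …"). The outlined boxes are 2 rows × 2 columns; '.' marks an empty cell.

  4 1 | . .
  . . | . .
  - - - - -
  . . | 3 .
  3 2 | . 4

Step 1. [r1c3∈{2}] r1c3 is down to just 2 ⇒ r1c3=2.
Step 2. [r4c3∈{1}] r4c3's peers cover all but 1, so r4c3=1.
Step 3. [r2c2∈{3}] only 3 remains possible at r2c2. So r2c2=3.
Step 4. [r3c2∈{4}] nothing but 4 survives at r3c2, so r3c2=4.
Step 5. [r3c4∈{2}] only 2 remains possible at r3c4. So r3c4=2.
Step 6. [r1c4∈{3}] r1c4 has the single candidate 3 ⇒ r1c4=3.
Step 7. [r2c3∈{4}] only 4 remains possible at r2c3 ⇒ r2c3=4.
Step 8. [r2c4∈{1}] r2c4's peers cover all but 1. So r2c4=1.
Step 9. [r3c1∈{1}] r3c1 has the single candidate 1, so r3c1=1.
Step 10. [r2c1∈{2}] only 2 remains possible at r2c1. So r2c1=2.

Answer: 4 1 2 3 / 2 3 4 1 / 1 4 3 2 / 3 2 1 4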